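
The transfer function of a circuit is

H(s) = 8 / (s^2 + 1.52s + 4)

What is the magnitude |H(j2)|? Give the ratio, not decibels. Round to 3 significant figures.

At s = jω = j2:
quadratic: (j2)² + 1.52·j2 + 4 = 0 + j3.04 → |·| ≈ 3.04, ∠ ≈ 90.00°
|H| = 8 / 3.04 ≈ 2.6316

2.63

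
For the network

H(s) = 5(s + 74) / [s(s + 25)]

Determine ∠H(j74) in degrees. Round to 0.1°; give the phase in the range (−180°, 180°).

At s = jω = j74:
zero (s+74): 74 + j74 → |·| = √(74²+74²) = √10952 ≈ 104.65, ∠ = arctan(74/74) ≈ 45.00°
pole (s+25): 25 + j74 → |·| = √(25²+74²) = √6101 ≈ 78.109, ∠ = arctan(74/25) ≈ 71.33°
pole at origin: |s| = 74, ∠ = 90.00° (in denominator)
∠H = 45.00° − 161.33° = -116.33°

-116.3°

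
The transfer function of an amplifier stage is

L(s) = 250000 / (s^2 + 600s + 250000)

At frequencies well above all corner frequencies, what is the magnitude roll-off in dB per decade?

-40 dB/decade

Each pole contributes −20 dB/decade at high frequency; each zero contributes +20 dB/decade.
Net: 0 zero(s) − 2 pole(s) → -40 dB/decade.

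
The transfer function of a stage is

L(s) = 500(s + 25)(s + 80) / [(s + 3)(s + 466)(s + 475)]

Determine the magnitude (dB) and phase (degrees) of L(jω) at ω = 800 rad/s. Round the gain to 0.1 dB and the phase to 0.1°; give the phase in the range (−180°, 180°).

At s = jω = j800:
zero (s+25): 25 + j800 → |·| = √(25²+800²) = √640625 ≈ 800.39, ∠ = arctan(800/25) ≈ 88.21°
zero (s+80): 80 + j800 → |·| = √(80²+800²) = √646400 ≈ 803.99, ∠ = arctan(800/80) ≈ 84.29°
pole (s+3): 3 + j800 → |·| = √(3²+800²) = √640009 ≈ 800.01, ∠ = arctan(800/3) ≈ 89.79°
pole (s+466): 466 + j800 → |·| = √(466²+800²) = √857156 ≈ 925.83, ∠ = arctan(800/466) ≈ 59.78°
pole (s+475): 475 + j800 → |·| = √(475²+800²) = √865625 ≈ 930.39, ∠ = arctan(800/475) ≈ 59.30°
|L| = 500 · 6.4351e+05 / 6.8911e+08 ≈ 0.46691
Gain = 20 log₁₀(0.46691) ≈ -6.62 dB
∠L = 172.50° − 208.87° = -36.37°

-6.6 dB, -36.4°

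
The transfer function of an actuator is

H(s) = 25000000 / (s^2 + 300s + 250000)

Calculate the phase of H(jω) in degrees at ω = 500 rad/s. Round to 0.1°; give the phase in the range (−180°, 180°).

-90.0°

At s = jω = j500:
quadratic: (j500)² + 300·j500 + 250000 = 0 + j150000 → |·| ≈ 1.5e+05, ∠ ≈ 90.00°
∠H = 0.00° − 90.00° = -90.00°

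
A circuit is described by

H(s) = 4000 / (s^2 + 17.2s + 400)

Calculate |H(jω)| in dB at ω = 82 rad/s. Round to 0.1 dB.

At s = jω = j82:
quadratic: (j82)² + 17.2·j82 + 400 = -6324 + j1410.4 → |·| ≈ 6479.4, ∠ ≈ 167.43°
|H| = 4000 / 6479.4 ≈ 0.61734
Gain = 20 log₁₀(0.61734) ≈ -4.19 dB

-4.2 dB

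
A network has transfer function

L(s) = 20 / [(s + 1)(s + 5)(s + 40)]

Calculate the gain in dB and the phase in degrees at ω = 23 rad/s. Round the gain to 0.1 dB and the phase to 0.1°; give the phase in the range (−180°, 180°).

At s = jω = j23:
pole (s+1): 1 + j23 → |·| = √(1²+23²) = √530 ≈ 23.022, ∠ = arctan(23/1) ≈ 87.51°
pole (s+5): 5 + j23 → |·| = √(5²+23²) = √554 ≈ 23.537, ∠ = arctan(23/5) ≈ 77.74°
pole (s+40): 40 + j23 → |·| = √(40²+23²) = √2129 ≈ 46.141, ∠ = arctan(23/40) ≈ 29.90°
|L| = 20 / 25002 ≈ 0.00079994
Gain = 20 log₁₀(0.00079994) ≈ -61.94 dB
∠L = 0.00° − 195.15° = -195.15° ≡ 164.85° (principal value)

-61.9 dB, 164.9°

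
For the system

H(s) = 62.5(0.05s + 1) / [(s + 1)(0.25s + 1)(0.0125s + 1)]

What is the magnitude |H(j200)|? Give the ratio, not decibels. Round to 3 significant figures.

0.0233

At ω = 200 rad/s:
zero (1 + j200·0.05) = 1 + j10 → |·| ≈ 10.05, ∠ ≈ 84.29°
pole (1 + j200·1) = 1 + j200 → |·| ≈ 200, ∠ ≈ 89.71°
pole (1 + j200·0.25) = 1 + j50 → |·| ≈ 50.01, ∠ ≈ 88.85°
pole (1 + j200·0.0125) = 1 + j2.5 → |·| ≈ 2.6926, ∠ ≈ 68.20°
|H| = 62.5 · 10.05 / (200 · 50.01 · 2.6926) ≈ 0.023323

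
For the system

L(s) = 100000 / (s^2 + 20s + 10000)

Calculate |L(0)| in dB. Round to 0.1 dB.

20.0 dB

L(0) = 100000 / 10000 = 10
20 log₁₀(10) ≈ 20.00 dB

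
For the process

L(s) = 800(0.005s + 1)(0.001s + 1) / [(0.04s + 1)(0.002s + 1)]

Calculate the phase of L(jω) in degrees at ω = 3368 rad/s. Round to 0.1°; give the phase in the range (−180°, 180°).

-11.1°

At ω = 3368 rad/s:
zero (1 + j3368·0.005) = 1 + j16.84 → |·| ≈ 16.87, ∠ ≈ 86.60°
zero (1 + j3368·0.001) = 1 + j3.368 → |·| ≈ 3.5133, ∠ ≈ 73.46°
pole (1 + j3368·0.04) = 1 + j134.72 → |·| ≈ 134.72, ∠ ≈ 89.57°
pole (1 + j3368·0.002) = 1 + j6.736 → |·| ≈ 6.8098, ∠ ≈ 81.56°
∠L = (86.60° + 73.46°) − (89.57° + 81.56°) = -11.07°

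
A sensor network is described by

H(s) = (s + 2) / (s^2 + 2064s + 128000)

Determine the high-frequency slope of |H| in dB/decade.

-20 dB/decade

Each pole contributes −20 dB/decade at high frequency; each zero contributes +20 dB/decade.
Net: 1 zero(s) − 2 pole(s) → -20 dB/decade.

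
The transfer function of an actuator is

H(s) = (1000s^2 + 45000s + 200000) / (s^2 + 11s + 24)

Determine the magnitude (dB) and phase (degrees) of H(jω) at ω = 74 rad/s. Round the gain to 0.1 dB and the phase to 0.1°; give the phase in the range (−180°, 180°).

61.1 dB, -23.8°

Substitute s = j74:
Numerator: 1000(j74)^2 + 45000(j74) + 200000 = -5276000 + j3330000
Denominator: (j74)^2 + 11(j74) + 24 = -5452 + j814
|N| = √(5276000² + 3330000²) ≈ 6.239e+06, ∠N ≈ 147.74°
|D| = √(5452² + 814²) ≈ 5512.4, ∠D ≈ 171.51°
|H| = 6.239e+06 / 5512.4 ≈ 1131.8
Gain = 20 log₁₀(1131.8) ≈ 61.08 dB
∠H = 147.74° − 171.51° = -23.77°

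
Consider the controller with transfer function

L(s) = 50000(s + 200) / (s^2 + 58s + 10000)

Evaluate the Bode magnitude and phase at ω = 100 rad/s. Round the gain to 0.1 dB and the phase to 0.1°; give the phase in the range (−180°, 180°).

At s = jω = j100:
zero (s+200): 200 + j100 → |·| = √(200²+100²) = √50000 ≈ 223.61, ∠ = arctan(100/200) ≈ 26.57°
quadratic: (j100)² + 58·j100 + 10000 = 0 + j5800 → |·| ≈ 5800, ∠ ≈ 90.00°
|L| = 50000 · 223.61 / 5800 ≈ 1927.7
Gain = 20 log₁₀(1927.7) ≈ 65.70 dB
∠L = 26.57° − 90.00° = -63.43°

65.7 dB, -63.4°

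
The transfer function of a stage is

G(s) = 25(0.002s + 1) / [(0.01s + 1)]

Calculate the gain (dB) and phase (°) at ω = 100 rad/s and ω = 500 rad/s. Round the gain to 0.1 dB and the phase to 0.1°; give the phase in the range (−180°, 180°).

ω = 100: 25.1 dB, -33.7°; ω = 500: 16.8 dB, -33.7°

At ω = 100 rad/s:
zero (1 + j100·0.002) = 1 + j0.2 → |·| ≈ 1.0198, ∠ ≈ 11.31°
pole (1 + j100·0.01) = 1 + j1 → |·| ≈ 1.4142, ∠ ≈ 45.00°
|G| = 25 · 1.0198 / (1.4142) ≈ 18.028
Gain = 20 log₁₀(18.028) ≈ 25.12 dB
∠G = (11.31°) − (45.00°) = -33.69°

At ω = 500 rad/s:
zero (1 + j500·0.002) = 1 + j1 → |·| ≈ 1.4142, ∠ ≈ 45.00°
pole (1 + j500·0.01) = 1 + j5 → |·| ≈ 5.099, ∠ ≈ 78.69°
|G| = 25 · 1.4142 / (5.099) ≈ 6.9337
Gain = 20 log₁₀(6.9337) ≈ 16.82 dB
∠G = (45.00°) − (78.69°) = -33.69°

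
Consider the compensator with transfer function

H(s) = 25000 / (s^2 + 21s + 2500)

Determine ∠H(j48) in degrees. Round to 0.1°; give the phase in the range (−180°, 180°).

-79.0°

At s = jω = j48:
quadratic: (j48)² + 21·j48 + 2500 = 196 + j1008 → |·| ≈ 1026.9, ∠ ≈ 79.00°
∠H = 0.00° − 79.00° = -79.00°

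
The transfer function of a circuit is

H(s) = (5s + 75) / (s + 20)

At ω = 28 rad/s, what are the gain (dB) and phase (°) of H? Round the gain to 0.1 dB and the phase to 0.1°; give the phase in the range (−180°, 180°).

Substitute s = j28:
Numerator: 5(j28) + 75 = 75 + j140
Denominator: (j28) + 20 = 20 + j28
|N| = √(75² + 140²) ≈ 158.82, ∠N ≈ 61.82°
|D| = √(20² + 28²) ≈ 34.409, ∠D ≈ 54.46°
|H| = 158.82 / 34.409 ≈ 4.6157
Gain = 20 log₁₀(4.6157) ≈ 13.28 dB
∠H = 61.82° − 54.46° = 7.36°

13.3 dB, 7.4°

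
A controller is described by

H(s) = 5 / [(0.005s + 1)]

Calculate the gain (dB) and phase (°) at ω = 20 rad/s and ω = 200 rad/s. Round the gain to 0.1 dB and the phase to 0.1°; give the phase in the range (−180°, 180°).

ω = 20: 13.9 dB, -5.7°; ω = 200: 11.0 dB, -45.0°

At ω = 20 rad/s:
pole (1 + j20·0.005) = 1 + j0.1 → |·| ≈ 1.005, ∠ ≈ 5.71°
|H| = 5 · 1 / (1.005) ≈ 4.9751
Gain = 20 log₁₀(4.9751) ≈ 13.94 dB
∠H = (0°) − (5.71°) = -5.71°

At ω = 200 rad/s:
pole (1 + j200·0.005) = 1 + j1 → |·| ≈ 1.4142, ∠ ≈ 45.00°
|H| = 5 · 1 / (1.4142) ≈ 3.5356
Gain = 20 log₁₀(3.5356) ≈ 10.97 dB
∠H = (0°) − (45.00°) = -45.00°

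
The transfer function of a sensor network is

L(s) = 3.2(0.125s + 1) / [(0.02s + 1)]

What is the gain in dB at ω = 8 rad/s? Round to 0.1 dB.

At ω = 8 rad/s:
zero (1 + j8·0.125) = 1 + j1 → |·| ≈ 1.4142, ∠ ≈ 45.00°
pole (1 + j8·0.02) = 1 + j0.16 → |·| ≈ 1.0127, ∠ ≈ 9.09°
|L| = 3.2 · 1.4142 / (1.0127) ≈ 4.4687
Gain = 20 log₁₀(4.4687) ≈ 13.00 dB

13.0 dB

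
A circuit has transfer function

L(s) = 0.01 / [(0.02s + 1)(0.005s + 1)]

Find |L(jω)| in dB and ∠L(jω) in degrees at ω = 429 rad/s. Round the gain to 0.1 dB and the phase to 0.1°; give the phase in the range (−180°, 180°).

-66.2 dB, -148.4°

At ω = 429 rad/s:
pole (1 + j429·0.02) = 1 + j8.58 → |·| ≈ 8.6381, ∠ ≈ 83.35°
pole (1 + j429·0.005) = 1 + j2.145 → |·| ≈ 2.3666, ∠ ≈ 65.01°
|L| = 0.01 · 1 / (8.6381 · 2.3666) ≈ 0.00048917
Gain = 20 log₁₀(0.00048917) ≈ -66.21 dB
∠L = (0°) − (83.35° + 65.01°) = -148.36°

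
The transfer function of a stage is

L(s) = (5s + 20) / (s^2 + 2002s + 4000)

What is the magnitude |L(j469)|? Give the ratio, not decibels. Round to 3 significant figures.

0.00243

Substitute s = j469:
Numerator: 5(j469) + 20 = 20 + j2345
Denominator: (j469)^2 + 2002(j469) + 4000 = -215961 + j938938
|N| = √(20² + 2345²) ≈ 2345.1, ∠N ≈ 89.51°
|D| = √(215961² + 938938²) ≈ 9.6345e+05, ∠D ≈ 102.95°
|L| = 2345.1 / 9.6345e+05 ≈ 0.0024341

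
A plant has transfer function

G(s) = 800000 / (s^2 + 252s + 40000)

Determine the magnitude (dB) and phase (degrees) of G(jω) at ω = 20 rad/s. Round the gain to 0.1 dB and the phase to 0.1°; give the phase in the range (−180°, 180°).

26.0 dB, -7.3°

At s = jω = j20:
quadratic: (j20)² + 252·j20 + 40000 = 39600 + j5040 → |·| ≈ 39919, ∠ ≈ 7.25°
|G| = 800000 / 39919 ≈ 20.041
Gain = 20 log₁₀(20.041) ≈ 26.04 dB
∠G = 0.00° − 7.25° = -7.25°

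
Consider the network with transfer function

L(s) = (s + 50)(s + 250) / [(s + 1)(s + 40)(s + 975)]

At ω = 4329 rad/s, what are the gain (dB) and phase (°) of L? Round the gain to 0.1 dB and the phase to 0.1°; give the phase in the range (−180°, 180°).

-72.9 dB, -80.7°

At s = jω = j4329:
zero (s+50): 50 + j4329 → |·| = √(50²+4329²) = √18742741 ≈ 4329.3, ∠ = arctan(4329/50) ≈ 89.34°
zero (s+250): 250 + j4329 → |·| = √(250²+4329²) = √18802741 ≈ 4336.2, ∠ = arctan(4329/250) ≈ 86.69°
pole (s+1): 1 + j4329 → |·| = √(1²+4329²) = √18740242 ≈ 4329, ∠ = arctan(4329/1) ≈ 89.99°
pole (s+40): 40 + j4329 → |·| = √(40²+4329²) = √18741841 ≈ 4329.2, ∠ = arctan(4329/40) ≈ 89.47°
pole (s+975): 975 + j4329 → |·| = √(975²+4329²) = √19690866 ≈ 4437.4, ∠ = arctan(4329/975) ≈ 77.31°
|L| = 1 · 1.8773e+07 / 8.3162e+10 ≈ 0.00022574
Gain = 20 log₁₀(0.00022574) ≈ -72.93 dB
∠L = 176.03° − 256.77° = -80.74°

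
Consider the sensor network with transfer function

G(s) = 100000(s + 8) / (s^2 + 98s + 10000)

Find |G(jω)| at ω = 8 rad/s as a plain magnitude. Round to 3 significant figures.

114

At s = jω = j8:
zero (s+8): 8 + j8 → |·| = √(8²+8²) = √128 ≈ 11.314, ∠ = arctan(8/8) ≈ 45.00°
quadratic: (j8)² + 98·j8 + 10000 = 9936 + j784 → |·| ≈ 9966.9, ∠ ≈ 4.51°
|G| = 100000 · 11.314 / 9966.9 ≈ 113.52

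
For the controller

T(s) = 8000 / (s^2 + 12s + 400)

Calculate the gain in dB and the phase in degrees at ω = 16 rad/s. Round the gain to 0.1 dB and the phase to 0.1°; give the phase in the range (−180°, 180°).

At s = jω = j16:
quadratic: (j16)² + 12·j16 + 400 = 144 + j192 → |·| ≈ 240, ∠ ≈ 53.13°
|T| = 8000 / 240 ≈ 33.333
Gain = 20 log₁₀(33.333) ≈ 30.46 dB
∠T = 0.00° − 53.13° = -53.13°

30.5 dB, -53.1°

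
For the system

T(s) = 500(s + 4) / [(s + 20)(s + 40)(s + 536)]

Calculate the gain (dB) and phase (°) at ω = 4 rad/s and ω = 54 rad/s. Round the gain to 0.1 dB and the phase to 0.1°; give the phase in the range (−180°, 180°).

At s = jω = j4:
zero (s+4): 4 + j4 → |·| = √(4²+4²) = √32 ≈ 5.6569, ∠ = arctan(4/4) ≈ 45.00°
pole (s+20): 20 + j4 → |·| = √(20²+4²) = √416 ≈ 20.396, ∠ = arctan(4/20) ≈ 11.31°
pole (s+40): 40 + j4 → |·| = √(40²+4²) = √1616 ≈ 40.2, ∠ = arctan(4/40) ≈ 5.71°
pole (s+536): 536 + j4 → |·| = √(536²+4²) = √287312 ≈ 536.01, ∠ = arctan(4/536) ≈ 0.43°
|T| = 500 · 5.6569 / 4.3948e+05 ≈ 0.0064359
Gain = 20 log₁₀(0.0064359) ≈ -43.83 dB
∠T = 45.00° − 17.45° = 27.55°

At s = jω = j54:
zero (s+4): 4 + j54 → |·| = √(4²+54²) = √2932 ≈ 54.148, ∠ = arctan(54/4) ≈ 85.76°
pole (s+20): 20 + j54 → |·| = √(20²+54²) = √3316 ≈ 57.585, ∠ = arctan(54/20) ≈ 69.68°
pole (s+40): 40 + j54 → |·| = √(40²+54²) = √4516 ≈ 67.201, ∠ = arctan(54/40) ≈ 53.47°
pole (s+536): 536 + j54 → |·| = √(536²+54²) = √290212 ≈ 538.71, ∠ = arctan(54/536) ≈ 5.75°
|T| = 500 · 54.148 / 2.0847e+06 ≈ 0.012987
Gain = 20 log₁₀(0.012987) ≈ -37.73 dB
∠T = 85.76° − 128.90° = -43.14°

ω = 4: -43.8 dB, 27.6°; ω = 54: -37.7 dB, -43.1°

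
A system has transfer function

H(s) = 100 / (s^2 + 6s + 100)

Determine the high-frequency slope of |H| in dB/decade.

-40 dB/decade

Each pole contributes −20 dB/decade at high frequency; each zero contributes +20 dB/decade.
Net: 0 zero(s) − 2 pole(s) → -40 dB/decade.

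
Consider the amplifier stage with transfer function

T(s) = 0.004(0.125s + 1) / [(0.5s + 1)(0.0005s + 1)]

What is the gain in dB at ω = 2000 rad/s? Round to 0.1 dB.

At ω = 2000 rad/s:
zero (1 + j2000·0.125) = 1 + j250 → |·| ≈ 250, ∠ ≈ 89.77°
pole (1 + j2000·0.5) = 1 + j1000 → |·| ≈ 1000, ∠ ≈ 89.94°
pole (1 + j2000·0.0005) = 1 + j1 → |·| ≈ 1.4142, ∠ ≈ 45.00°
|T| = 0.004 · 250 / (1000 · 1.4142) ≈ 0.00070711
Gain = 20 log₁₀(0.00070711) ≈ -63.01 dB

-63.0 dB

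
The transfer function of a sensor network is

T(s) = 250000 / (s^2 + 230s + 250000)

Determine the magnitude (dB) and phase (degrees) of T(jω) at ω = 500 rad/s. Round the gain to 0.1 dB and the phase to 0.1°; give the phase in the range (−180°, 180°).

At s = jω = j500:
quadratic: (j500)² + 230·j500 + 250000 = 0 + j115000 → |·| ≈ 1.15e+05, ∠ ≈ 90.00°
|T| = 250000 / 1.15e+05 ≈ 2.1739
Gain = 20 log₁₀(2.1739) ≈ 6.74 dB
∠T = 0.00° − 90.00° = -90.00°

6.7 dB, -90.0°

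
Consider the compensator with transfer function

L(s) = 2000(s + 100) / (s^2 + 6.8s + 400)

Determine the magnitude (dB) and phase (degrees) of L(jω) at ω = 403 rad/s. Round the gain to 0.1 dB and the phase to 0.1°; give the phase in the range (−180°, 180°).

At s = jω = j403:
zero (s+100): 100 + j403 → |·| = √(100²+403²) = √172409 ≈ 415.22, ∠ = arctan(403/100) ≈ 76.06°
quadratic: (j403)² + 6.8·j403 + 400 = -162009 + j2740.4 → |·| ≈ 1.6203e+05, ∠ ≈ 179.03°
|L| = 2000 · 415.22 / 1.6203e+05 ≈ 5.1252
Gain = 20 log₁₀(5.1252) ≈ 14.19 dB
∠L = 76.06° − 179.03° = -102.97°

14.2 dB, -103.0°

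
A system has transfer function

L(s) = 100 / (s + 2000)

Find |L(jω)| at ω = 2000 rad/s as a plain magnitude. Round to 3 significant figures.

Substitute s = j2000:
Numerator: 100 = 100 + j0
Denominator: (j2000) + 2000 = 2000 + j2000
|N| = √(100² + 0²) ≈ 100, ∠N ≈ 0.00°
|D| = √(2000² + 2000²) ≈ 2828.4, ∠D ≈ 45.00°
|L| = 100 / 2828.4 ≈ 0.035356

0.0354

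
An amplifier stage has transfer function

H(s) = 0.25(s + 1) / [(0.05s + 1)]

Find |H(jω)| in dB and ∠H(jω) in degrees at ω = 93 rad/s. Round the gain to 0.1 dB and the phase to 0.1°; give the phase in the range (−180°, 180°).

At ω = 93 rad/s:
zero (1 + j93·1) = 1 + j93 → |·| ≈ 93.005, ∠ ≈ 89.38°
pole (1 + j93·0.05) = 1 + j4.65 → |·| ≈ 4.7563, ∠ ≈ 77.86°
|H| = 0.25 · 93.005 / (4.7563) ≈ 4.8885
Gain = 20 log₁₀(4.8885) ≈ 13.78 dB
∠H = (89.38°) − (77.86°) = 11.52°

13.8 dB, 11.5°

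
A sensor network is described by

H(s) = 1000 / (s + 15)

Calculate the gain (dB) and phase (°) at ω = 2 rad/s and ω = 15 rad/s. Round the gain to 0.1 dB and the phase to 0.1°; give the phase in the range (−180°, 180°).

Substitute s = j2:
Numerator: 1000 = 1000 + j0
Denominator: (j2) + 15 = 15 + j2
|N| = √(1000² + 0²) ≈ 1000, ∠N ≈ 0.00°
|D| = √(15² + 2²) ≈ 15.133, ∠D ≈ 7.59°
|H| = 1000 / 15.133 ≈ 66.081
Gain = 20 log₁₀(66.081) ≈ 36.40 dB
∠H = 0.00° − 7.59° = -7.59°

Substitute s = j15:
Numerator: 1000 = 1000 + j0
Denominator: (j15) + 15 = 15 + j15
|N| = √(1000² + 0²) ≈ 1000, ∠N ≈ 0.00°
|D| = √(15² + 15²) ≈ 21.213, ∠D ≈ 45.00°
|H| = 1000 / 21.213 ≈ 47.141
Gain = 20 log₁₀(47.141) ≈ 33.47 dB
∠H = 0.00° − 45.00° = -45.00°

ω = 2: 36.4 dB, -7.6°; ω = 15: 33.5 dB, -45.0°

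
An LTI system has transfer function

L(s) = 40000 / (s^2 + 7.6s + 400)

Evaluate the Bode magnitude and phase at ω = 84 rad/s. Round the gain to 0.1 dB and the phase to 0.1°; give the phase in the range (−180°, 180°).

At s = jω = j84:
quadratic: (j84)² + 7.6·j84 + 400 = -6656 + j638.4 → |·| ≈ 6686.5, ∠ ≈ 174.52°
|L| = 40000 / 6686.5 ≈ 5.9822
Gain = 20 log₁₀(5.9822) ≈ 15.54 dB
∠L = 0.00° − 174.52° = -174.52°

15.5 dB, -174.5°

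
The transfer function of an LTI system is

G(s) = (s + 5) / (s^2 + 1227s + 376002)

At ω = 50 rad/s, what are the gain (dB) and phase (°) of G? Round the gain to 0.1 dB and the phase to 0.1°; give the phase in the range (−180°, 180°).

-77.5 dB, 75.0°

Substitute s = j50:
Numerator: (j50) + 5 = 5 + j50
Denominator: (j50)^2 + 1227(j50) + 376002 = 373502 + j61350
|N| = √(5² + 50²) ≈ 50.249, ∠N ≈ 84.29°
|D| = √(373502² + 61350²) ≈ 3.7851e+05, ∠D ≈ 9.33°
|G| = 50.249 / 3.7851e+05 ≈ 0.00013275
Gain = 20 log₁₀(0.00013275) ≈ -77.54 dB
∠G = 84.29° − 9.33° = 74.96°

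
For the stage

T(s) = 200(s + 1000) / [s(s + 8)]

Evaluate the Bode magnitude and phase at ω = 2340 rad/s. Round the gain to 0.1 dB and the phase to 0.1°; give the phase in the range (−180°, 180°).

At s = jω = j2340:
zero (s+1000): 1000 + j2340 → |·| = √(1000²+2340²) = √6475600 ≈ 2544.7, ∠ = arctan(2340/1000) ≈ 66.86°
pole (s+8): 8 + j2340 → |·| = √(8²+2340²) = √5475664 ≈ 2340, ∠ = arctan(2340/8) ≈ 89.80°
pole at origin: |s| = 2340, ∠ = 90.00° (in denominator)
|T| = 200 · 2544.7 / 5.4756e+06 ≈ 0.092947
Gain = 20 log₁₀(0.092947) ≈ -20.64 dB
∠T = 66.86° − 179.80° = -112.94°

-20.6 dB, -112.9°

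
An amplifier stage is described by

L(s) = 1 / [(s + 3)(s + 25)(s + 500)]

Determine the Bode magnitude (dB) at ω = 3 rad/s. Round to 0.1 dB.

-94.6 dB

At s = jω = j3:
pole (s+3): 3 + j3 → |·| = √(3²+3²) = √18 ≈ 4.2426, ∠ = arctan(3/3) ≈ 45.00°
pole (s+25): 25 + j3 → |·| = √(25²+3²) = √634 ≈ 25.179, ∠ = arctan(3/25) ≈ 6.84°
pole (s+500): 500 + j3 → |·| = √(500²+3²) = √250009 ≈ 500.01, ∠ = arctan(3/500) ≈ 0.34°
|L| = 1 / 53413 ≈ 1.8722e-05
Gain = 20 log₁₀(1.8722e-05) ≈ -94.55 dB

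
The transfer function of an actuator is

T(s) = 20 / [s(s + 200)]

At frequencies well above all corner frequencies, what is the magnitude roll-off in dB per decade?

-40 dB/decade

Each pole contributes −20 dB/decade at high frequency; each zero contributes +20 dB/decade.
Net: 0 zero(s) − 2 pole(s) → -40 dB/decade.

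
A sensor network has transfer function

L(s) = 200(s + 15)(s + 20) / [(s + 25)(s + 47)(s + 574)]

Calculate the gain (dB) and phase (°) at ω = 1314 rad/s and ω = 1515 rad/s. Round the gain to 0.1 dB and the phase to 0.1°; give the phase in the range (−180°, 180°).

At s = jω = j1314:
zero (s+15): 15 + j1314 → |·| = √(15²+1314²) = √1726821 ≈ 1314.1, ∠ = arctan(1314/15) ≈ 89.35°
zero (s+20): 20 + j1314 → |·| = √(20²+1314²) = √1726996 ≈ 1314.2, ∠ = arctan(1314/20) ≈ 89.13°
pole (s+25): 25 + j1314 → |·| = √(25²+1314²) = √1727221 ≈ 1314.2, ∠ = arctan(1314/25) ≈ 88.91°
pole (s+47): 47 + j1314 → |·| = √(47²+1314²) = √1728805 ≈ 1314.8, ∠ = arctan(1314/47) ≈ 87.95°
pole (s+574): 574 + j1314 → |·| = √(574²+1314²) = √2056072 ≈ 1433.9, ∠ = arctan(1314/574) ≈ 66.40°
|L| = 200 · 1.727e+06 / 2.4777e+09 ≈ 0.1394
Gain = 20 log₁₀(0.1394) ≈ -17.11 dB
∠L = 178.48° − 243.26° = -64.78°

At s = jω = j1515:
zero (s+15): 15 + j1515 → |·| = √(15²+1515²) = √2295450 ≈ 1515.1, ∠ = arctan(1515/15) ≈ 89.43°
zero (s+20): 20 + j1515 → |·| = √(20²+1515²) = √2295625 ≈ 1515.1, ∠ = arctan(1515/20) ≈ 89.24°
pole (s+25): 25 + j1515 → |·| = √(25²+1515²) = √2295850 ≈ 1515.2, ∠ = arctan(1515/25) ≈ 89.05°
pole (s+47): 47 + j1515 → |·| = √(47²+1515²) = √2297434 ≈ 1515.7, ∠ = arctan(1515/47) ≈ 88.22°
pole (s+574): 574 + j1515 → |·| = √(574²+1515²) = √2624701 ≈ 1620.1, ∠ = arctan(1515/574) ≈ 69.25°
|L| = 200 · 2.2955e+06 / 3.7207e+09 ≈ 0.12339
Gain = 20 log₁₀(0.12339) ≈ -18.17 dB
∠L = 178.67° − 246.52° = -67.85°

ω = 1314: -17.1 dB, -64.8°; ω = 1515: -18.2 dB, -67.9°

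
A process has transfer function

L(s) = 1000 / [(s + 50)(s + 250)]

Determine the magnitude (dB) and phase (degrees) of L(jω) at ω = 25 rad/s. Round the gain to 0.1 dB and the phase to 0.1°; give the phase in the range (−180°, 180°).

-23.0 dB, -32.3°

At s = jω = j25:
pole (s+50): 50 + j25 → |·| = √(50²+25²) = √3125 ≈ 55.902, ∠ = arctan(25/50) ≈ 26.57°
pole (s+250): 250 + j25 → |·| = √(250²+25²) = √63125 ≈ 251.25, ∠ = arctan(25/250) ≈ 5.71°
|L| = 1000 / 14045 ≈ 0.0712
Gain = 20 log₁₀(0.0712) ≈ -22.95 dB
∠L = 0.00° − 32.28° = -32.28°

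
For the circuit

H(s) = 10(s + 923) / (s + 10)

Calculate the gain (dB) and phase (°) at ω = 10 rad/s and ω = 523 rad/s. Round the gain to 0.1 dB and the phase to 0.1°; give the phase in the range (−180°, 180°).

At s = jω = j10:
zero (s+923): 923 + j10 → |·| = √(923²+10²) = √852029 ≈ 923.05, ∠ = arctan(10/923) ≈ 0.62°
pole (s+10): 10 + j10 → |·| = √(10²+10²) = √200 ≈ 14.142, ∠ = arctan(10/10) ≈ 45.00°
|H| = 10 · 923.05 / 14.142 ≈ 652.7
Gain = 20 log₁₀(652.7) ≈ 56.29 dB
∠H = 0.62° − 45.00° = -44.38°

At s = jω = j523:
zero (s+923): 923 + j523 → |·| = √(923²+523²) = √1125458 ≈ 1060.9, ∠ = arctan(523/923) ≈ 29.54°
pole (s+10): 10 + j523 → |·| = √(10²+523²) = √273629 ≈ 523.1, ∠ = arctan(523/10) ≈ 88.90°
|H| = 10 · 1060.9 / 523.1 ≈ 20.281
Gain = 20 log₁₀(20.281) ≈ 26.14 dB
∠H = 29.54° − 88.90° = -59.36°

ω = 10: 56.3 dB, -44.4°; ω = 523: 26.1 dB, -59.4°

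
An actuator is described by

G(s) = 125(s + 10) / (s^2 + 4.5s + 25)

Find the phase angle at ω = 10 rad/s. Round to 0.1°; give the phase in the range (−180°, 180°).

At s = jω = j10:
zero (s+10): 10 + j10 → |·| = √(10²+10²) = √200 ≈ 14.142, ∠ = arctan(10/10) ≈ 45.00°
quadratic: (j10)² + 4.5·j10 + 25 = -75 + j45 → |·| ≈ 87.464, ∠ ≈ 149.04°
∠G = 45.00° − 149.04° = -104.04°

-104.0°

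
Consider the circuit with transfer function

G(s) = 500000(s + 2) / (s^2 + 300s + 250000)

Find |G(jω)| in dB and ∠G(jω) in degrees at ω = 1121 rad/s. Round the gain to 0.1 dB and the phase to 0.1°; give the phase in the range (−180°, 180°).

At s = jω = j1121:
zero (s+2): 2 + j1121 → |·| = √(2²+1121²) = √1256645 ≈ 1121, ∠ = arctan(1121/2) ≈ 89.90°
quadratic: (j1121)² + 300·j1121 + 250000 = -1006641 + j336300 → |·| ≈ 1.0613e+06, ∠ ≈ 161.53°
|G| = 500000 · 1121 / 1.0613e+06 ≈ 528.13
Gain = 20 log₁₀(528.13) ≈ 54.45 dB
∠G = 89.90° − 161.53° = -71.63°

54.5 dB, -71.6°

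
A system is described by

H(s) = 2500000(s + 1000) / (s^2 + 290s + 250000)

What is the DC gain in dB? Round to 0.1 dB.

H(0) = 2500000·1000 / 250000 = 10000
20 log₁₀(10000) ≈ 80.00 dB

80.0 dB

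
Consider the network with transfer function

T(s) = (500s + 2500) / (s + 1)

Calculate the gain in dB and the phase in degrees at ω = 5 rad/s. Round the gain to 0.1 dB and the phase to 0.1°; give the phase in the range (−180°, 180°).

56.8 dB, -33.7°

Substitute s = j5:
Numerator: 500(j5) + 2500 = 2500 + j2500
Denominator: (j5) + 1 = 1 + j5
|N| = √(2500² + 2500²) ≈ 3535.5, ∠N ≈ 45.00°
|D| = √(1² + 5²) ≈ 5.099, ∠D ≈ 78.69°
|T| = 3535.5 / 5.099 ≈ 693.37
Gain = 20 log₁₀(693.37) ≈ 56.82 dB
∠T = 45.00° − 78.69° = -33.69°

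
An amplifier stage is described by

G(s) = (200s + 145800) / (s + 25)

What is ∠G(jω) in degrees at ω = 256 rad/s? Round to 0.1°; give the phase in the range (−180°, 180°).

Substitute s = j256:
Numerator: 200(j256) + 145800 = 145800 + j51200
Denominator: (j256) + 25 = 25 + j256
|N| = √(145800² + 51200²) ≈ 1.5453e+05, ∠N ≈ 19.35°
|D| = √(25² + 256²) ≈ 257.22, ∠D ≈ 84.42°
∠G = 19.35° − 84.42° = -65.07°

-65.1°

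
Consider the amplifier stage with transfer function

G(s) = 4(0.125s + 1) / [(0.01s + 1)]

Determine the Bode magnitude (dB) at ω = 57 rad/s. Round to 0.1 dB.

28.0 dB

At ω = 57 rad/s:
zero (1 + j57·0.125) = 1 + j7.125 → |·| ≈ 7.1948, ∠ ≈ 82.01°
pole (1 + j57·0.01) = 1 + j0.57 → |·| ≈ 1.151, ∠ ≈ 29.68°
|G| = 4 · 7.1948 / (1.151) ≈ 25.004
Gain = 20 log₁₀(25.004) ≈ 27.96 dB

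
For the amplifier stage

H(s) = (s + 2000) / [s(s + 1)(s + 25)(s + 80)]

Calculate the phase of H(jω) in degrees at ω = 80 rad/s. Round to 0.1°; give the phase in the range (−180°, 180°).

65.4°

At s = jω = j80:
zero (s+2000): 2000 + j80 → |·| = √(2000²+80²) = √4006400 ≈ 2001.6, ∠ = arctan(80/2000) ≈ 2.29°
pole (s+1): 1 + j80 → |·| = √(1²+80²) = √6401 ≈ 80.006, ∠ = arctan(80/1) ≈ 89.28°
pole (s+25): 25 + j80 → |·| = √(25²+80²) = √7025 ≈ 83.815, ∠ = arctan(80/25) ≈ 72.65°
pole (s+80): 80 + j80 → |·| = √(80²+80²) = √12800 ≈ 113.14, ∠ = arctan(80/80) ≈ 45.00°
pole at origin: |s| = 80, ∠ = 90.00° (in denominator)
∠H = 2.29° − 296.93° = -294.64° ≡ 65.36° (principal value)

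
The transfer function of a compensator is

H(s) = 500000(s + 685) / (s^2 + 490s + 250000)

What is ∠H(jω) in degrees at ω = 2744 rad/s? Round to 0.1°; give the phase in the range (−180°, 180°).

At s = jω = j2744:
zero (s+685): 685 + j2744 → |·| = √(685²+2744²) = √7998761 ≈ 2828.2, ∠ = arctan(2744/685) ≈ 75.98°
quadratic: (j2744)² + 490·j2744 + 250000 = -7279536 + j1344560 → |·| ≈ 7.4027e+06, ∠ ≈ 169.54°
∠H = 75.98° − 169.54° = -93.56°

-93.6°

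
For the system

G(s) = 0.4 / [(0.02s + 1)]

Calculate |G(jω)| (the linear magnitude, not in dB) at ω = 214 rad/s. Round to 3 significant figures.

At ω = 214 rad/s:
pole (1 + j214·0.02) = 1 + j4.28 → |·| ≈ 4.3953, ∠ ≈ 76.85°
|G| = 0.4 · 1 / (4.3953) ≈ 0.091006

0.0910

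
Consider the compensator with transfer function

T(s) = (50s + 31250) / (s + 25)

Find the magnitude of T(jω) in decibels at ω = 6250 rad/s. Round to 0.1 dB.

34.0 dB

Substitute s = j6250:
Numerator: 50(j6250) + 31250 = 31250 + j312500
Denominator: (j6250) + 25 = 25 + j6250
|N| = √(31250² + 312500²) ≈ 3.1406e+05, ∠N ≈ 84.29°
|D| = √(25² + 6250²) ≈ 6250, ∠D ≈ 89.77°
|T| = 3.1406e+05 / 6250 ≈ 50.25
Gain = 20 log₁₀(50.25) ≈ 34.02 dB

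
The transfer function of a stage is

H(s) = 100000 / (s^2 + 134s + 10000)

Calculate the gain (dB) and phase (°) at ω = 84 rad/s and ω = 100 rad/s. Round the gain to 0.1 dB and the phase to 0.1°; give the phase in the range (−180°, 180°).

ω = 84: 18.7 dB, -75.3°; ω = 100: 17.5 dB, -90.0°

At s = jω = j84:
quadratic: (j84)² + 134·j84 + 10000 = 2944 + j11256 → |·| ≈ 11635, ∠ ≈ 75.34°
|H| = 100000 / 11635 ≈ 8.5948
Gain = 20 log₁₀(8.5948) ≈ 18.68 dB
∠H = 0.00° − 75.34° = -75.34°

At s = jω = j100:
quadratic: (j100)² + 134·j100 + 10000 = 0 + j13400 → |·| ≈ 13400, ∠ ≈ 90.00°
|H| = 100000 / 13400 ≈ 7.4627
Gain = 20 log₁₀(7.4627) ≈ 17.46 dB
∠H = 0.00° − 90.00° = -90.00°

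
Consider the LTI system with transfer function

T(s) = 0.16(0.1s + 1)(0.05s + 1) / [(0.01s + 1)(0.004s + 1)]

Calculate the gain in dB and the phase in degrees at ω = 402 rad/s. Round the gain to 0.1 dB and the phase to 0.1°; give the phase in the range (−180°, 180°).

24.4 dB, 41.6°

At ω = 402 rad/s:
zero (1 + j402·0.1) = 1 + j40.2 → |·| ≈ 40.212, ∠ ≈ 88.58°
zero (1 + j402·0.05) = 1 + j20.1 → |·| ≈ 20.125, ∠ ≈ 87.15°
pole (1 + j402·0.01) = 1 + j4.02 → |·| ≈ 4.1425, ∠ ≈ 76.03°
pole (1 + j402·0.004) = 1 + j1.608 → |·| ≈ 1.8936, ∠ ≈ 58.12°
|T| = 0.16 · 40.212 · 20.125 / (4.1425 · 1.8936) ≈ 16.507
Gain = 20 log₁₀(16.507) ≈ 24.35 dB
∠T = (88.58° + 87.15°) − (76.03° + 58.12°) = 41.58°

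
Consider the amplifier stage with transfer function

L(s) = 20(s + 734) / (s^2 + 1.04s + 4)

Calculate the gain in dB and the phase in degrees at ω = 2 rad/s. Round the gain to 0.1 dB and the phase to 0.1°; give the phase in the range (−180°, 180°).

At s = jω = j2:
zero (s+734): 734 + j2 → |·| = √(734²+2²) = √538760 ≈ 734, ∠ = arctan(2/734) ≈ 0.16°
quadratic: (j2)² + 1.04·j2 + 4 = 0 + j2.08 → |·| ≈ 2.08, ∠ ≈ 90.00°
|L| = 20 · 734 / 2.08 ≈ 7057.7
Gain = 20 log₁₀(7057.7) ≈ 76.97 dB
∠L = 0.16° − 90.00° = -89.84°

77.0 dB, -89.8°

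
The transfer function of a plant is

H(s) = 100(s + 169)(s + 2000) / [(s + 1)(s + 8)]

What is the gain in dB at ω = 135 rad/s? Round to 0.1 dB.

At s = jω = j135:
zero (s+169): 169 + j135 → |·| = √(169²+135²) = √46786 ≈ 216.3, ∠ = arctan(135/169) ≈ 38.62°
zero (s+2000): 2000 + j135 → |·| = √(2000²+135²) = √4018225 ≈ 2004.6, ∠ = arctan(135/2000) ≈ 3.86°
pole (s+1): 1 + j135 → |·| = √(1²+135²) = √18226 ≈ 135, ∠ = arctan(135/1) ≈ 89.58°
pole (s+8): 8 + j135 → |·| = √(8²+135²) = √18289 ≈ 135.24, ∠ = arctan(135/8) ≈ 86.61°
|H| = 100 · 4.3359e+05 / 18257 ≈ 2374.9
Gain = 20 log₁₀(2374.9) ≈ 67.51 dB

67.5 dB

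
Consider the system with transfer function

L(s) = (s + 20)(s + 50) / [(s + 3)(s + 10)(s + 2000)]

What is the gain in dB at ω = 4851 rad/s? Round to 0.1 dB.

At s = jω = j4851:
zero (s+20): 20 + j4851 → |·| = √(20²+4851²) = √23532601 ≈ 4851, ∠ = arctan(4851/20) ≈ 89.76°
zero (s+50): 50 + j4851 → |·| = √(50²+4851²) = √23534701 ≈ 4851.3, ∠ = arctan(4851/50) ≈ 89.41°
pole (s+3): 3 + j4851 → |·| = √(3²+4851²) = √23532210 ≈ 4851, ∠ = arctan(4851/3) ≈ 89.96°
pole (s+10): 10 + j4851 → |·| = √(10²+4851²) = √23532301 ≈ 4851, ∠ = arctan(4851/10) ≈ 89.88°
pole (s+2000): 2000 + j4851 → |·| = √(2000²+4851²) = √27532201 ≈ 5247.1, ∠ = arctan(4851/2000) ≈ 67.59°
|L| = 1 · 2.3534e+07 / 1.2348e+11 ≈ 0.00019059
Gain = 20 log₁₀(0.00019059) ≈ -74.40 dB

-74.4 dB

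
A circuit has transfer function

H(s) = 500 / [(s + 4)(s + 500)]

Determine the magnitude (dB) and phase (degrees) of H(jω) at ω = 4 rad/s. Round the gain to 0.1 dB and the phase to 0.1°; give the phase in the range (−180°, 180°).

At s = jω = j4:
pole (s+4): 4 + j4 → |·| = √(4²+4²) = √32 ≈ 5.6569, ∠ = arctan(4/4) ≈ 45.00°
pole (s+500): 500 + j4 → |·| = √(500²+4²) = √250016 ≈ 500.02, ∠ = arctan(4/500) ≈ 0.46°
|H| = 500 / 2828.6 ≈ 0.17677
Gain = 20 log₁₀(0.17677) ≈ -15.05 dB
∠H = 0.00° − 45.46° = -45.46°

-15.1 dB, -45.5°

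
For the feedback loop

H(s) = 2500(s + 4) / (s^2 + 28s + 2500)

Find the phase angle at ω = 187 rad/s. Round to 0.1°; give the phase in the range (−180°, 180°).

-82.1°

At s = jω = j187:
zero (s+4): 4 + j187 → |·| = √(4²+187²) = √34985 ≈ 187.04, ∠ = arctan(187/4) ≈ 88.77°
quadratic: (j187)² + 28·j187 + 2500 = -32469 + j5236 → |·| ≈ 32888, ∠ ≈ 170.84°
∠H = 88.77° − 170.84° = -82.07°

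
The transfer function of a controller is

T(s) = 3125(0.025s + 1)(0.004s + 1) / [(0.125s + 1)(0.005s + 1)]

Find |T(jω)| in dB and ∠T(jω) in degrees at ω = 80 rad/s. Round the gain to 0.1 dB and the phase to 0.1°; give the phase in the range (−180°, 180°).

56.6 dB, -24.9°

At ω = 80 rad/s:
zero (1 + j80·0.025) = 1 + j2 → |·| ≈ 2.2361, ∠ ≈ 63.43°
zero (1 + j80·0.004) = 1 + j0.32 → |·| ≈ 1.05, ∠ ≈ 17.74°
pole (1 + j80·0.125) = 1 + j10 → |·| ≈ 10.05, ∠ ≈ 84.29°
pole (1 + j80·0.005) = 1 + j0.4 → |·| ≈ 1.077, ∠ ≈ 21.80°
|T| = 3125 · 2.2361 · 1.05 / (10.05 · 1.077) ≈ 677.87
Gain = 20 log₁₀(677.87) ≈ 56.62 dB
∠T = (63.43° + 17.74°) − (84.29° + 21.80°) = -24.92°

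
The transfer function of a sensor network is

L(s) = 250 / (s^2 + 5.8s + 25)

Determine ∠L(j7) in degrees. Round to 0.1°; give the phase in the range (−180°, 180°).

At s = jω = j7:
quadratic: (j7)² + 5.8·j7 + 25 = -24 + j40.6 → |·| ≈ 47.163, ∠ ≈ 120.59°
∠L = 0.00° − 120.59° = -120.59°

-120.6°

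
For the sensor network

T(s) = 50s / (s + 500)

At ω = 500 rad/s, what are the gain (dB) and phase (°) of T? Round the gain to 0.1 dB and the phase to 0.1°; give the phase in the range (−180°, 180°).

31.0 dB, 45.0°

At s = jω = j500:
zero at origin: s = j500 → |·| = 500, ∠ = 90.00°
pole (s+500): 500 + j500 → |·| = √(500²+500²) = √500000 ≈ 707.11, ∠ = arctan(500/500) ≈ 45.00°
|T| = 50 · 500 / 707.11 ≈ 35.355
Gain = 20 log₁₀(35.355) ≈ 30.97 dB
∠T = 90.00° − 45.00° = 45.00°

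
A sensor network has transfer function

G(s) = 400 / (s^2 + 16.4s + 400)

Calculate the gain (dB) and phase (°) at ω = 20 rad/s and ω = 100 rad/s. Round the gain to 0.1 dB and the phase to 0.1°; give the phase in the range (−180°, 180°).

ω = 20: 1.7 dB, -90.0°; ω = 100: -27.7 dB, -170.3°

At s = jω = j20:
quadratic: (j20)² + 16.4·j20 + 400 = 0 + j328 → |·| ≈ 328, ∠ ≈ 90.00°
|G| = 400 / 328 ≈ 1.2195
Gain = 20 log₁₀(1.2195) ≈ 1.72 dB
∠G = 0.00° − 90.00° = -90.00°

At s = jω = j100:
quadratic: (j100)² + 16.4·j100 + 400 = -9600 + j1640 → |·| ≈ 9739.1, ∠ ≈ 170.31°
|G| = 400 / 9739.1 ≈ 0.041072
Gain = 20 log₁₀(0.041072) ≈ -27.73 dB
∠G = 0.00° − 170.31° = -170.31°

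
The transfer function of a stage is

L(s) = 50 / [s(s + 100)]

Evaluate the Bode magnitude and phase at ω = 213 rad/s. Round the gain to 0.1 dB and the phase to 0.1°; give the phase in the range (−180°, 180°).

-60.0 dB, -154.9°

At s = jω = j213:
pole (s+100): 100 + j213 → |·| = √(100²+213²) = √55369 ≈ 235.31, ∠ = arctan(213/100) ≈ 64.85°
pole at origin: |s| = 213, ∠ = 90.00° (in denominator)
|L| = 50 / 50121 ≈ 0.00099759
Gain = 20 log₁₀(0.00099759) ≈ -60.02 dB
∠L = 0.00° − 154.85° = -154.85°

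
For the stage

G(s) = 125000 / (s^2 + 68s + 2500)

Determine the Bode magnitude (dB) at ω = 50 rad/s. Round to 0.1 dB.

At s = jω = j50:
quadratic: (j50)² + 68·j50 + 2500 = 0 + j3400 → |·| ≈ 3400, ∠ ≈ 90.00°
|G| = 125000 / 3400 ≈ 36.765
Gain = 20 log₁₀(36.765) ≈ 31.31 dB

31.3 dB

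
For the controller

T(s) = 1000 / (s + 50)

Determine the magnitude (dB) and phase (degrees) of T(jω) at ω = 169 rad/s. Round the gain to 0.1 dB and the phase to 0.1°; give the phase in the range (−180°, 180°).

15.1 dB, -73.5°

Substitute s = j169:
Numerator: 1000 = 1000 + j0
Denominator: (j169) + 50 = 50 + j169
|N| = √(1000² + 0²) ≈ 1000, ∠N ≈ 0.00°
|D| = √(50² + 169²) ≈ 176.24, ∠D ≈ 73.52°
|T| = 1000 / 176.24 ≈ 5.6741
Gain = 20 log₁₀(5.6741) ≈ 15.08 dB
∠T = 0.00° − 73.52° = -73.52°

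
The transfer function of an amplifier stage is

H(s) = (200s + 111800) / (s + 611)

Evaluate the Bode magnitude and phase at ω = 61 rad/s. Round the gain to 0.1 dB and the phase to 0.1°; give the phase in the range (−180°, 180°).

Substitute s = j61:
Numerator: 200(j61) + 111800 = 111800 + j12200
Denominator: (j61) + 611 = 611 + j61
|N| = √(111800² + 12200²) ≈ 1.1246e+05, ∠N ≈ 6.23°
|D| = √(611² + 61²) ≈ 614.04, ∠D ≈ 5.70°
|H| = 1.1246e+05 / 614.04 ≈ 183.15
Gain = 20 log₁₀(183.15) ≈ 45.26 dB
∠H = 6.23° − 5.70° = 0.53°

45.3 dB, 0.5°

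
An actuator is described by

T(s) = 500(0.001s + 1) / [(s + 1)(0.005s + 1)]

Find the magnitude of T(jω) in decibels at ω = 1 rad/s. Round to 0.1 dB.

51.0 dB

At ω = 1 rad/s:
zero (1 + j1·0.001) = 1 + j0.001 → |·| ≈ 1, ∠ ≈ 0.06°
pole (1 + j1·1) = 1 + j1 → |·| ≈ 1.4142, ∠ ≈ 45.00°
pole (1 + j1·0.005) = 1 + j0.005 → |·| ≈ 1, ∠ ≈ 0.29°
|T| = 500 · 1 / (1.4142 · 1) ≈ 353.56
Gain = 20 log₁₀(353.56) ≈ 50.97 dB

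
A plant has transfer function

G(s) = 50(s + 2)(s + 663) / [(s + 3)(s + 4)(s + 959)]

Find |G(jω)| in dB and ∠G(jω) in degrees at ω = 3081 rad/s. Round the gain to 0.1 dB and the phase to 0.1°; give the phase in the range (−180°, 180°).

-36.0 dB, -84.8°

At s = jω = j3081:
zero (s+2): 2 + j3081 → |·| = √(2²+3081²) = √9492565 ≈ 3081, ∠ = arctan(3081/2) ≈ 89.96°
zero (s+663): 663 + j3081 → |·| = √(663²+3081²) = √9932130 ≈ 3151.5, ∠ = arctan(3081/663) ≈ 77.86°
pole (s+3): 3 + j3081 → |·| = √(3²+3081²) = √9492570 ≈ 3081, ∠ = arctan(3081/3) ≈ 89.94°
pole (s+4): 4 + j3081 → |·| = √(4²+3081²) = √9492577 ≈ 3081, ∠ = arctan(3081/4) ≈ 89.93°
pole (s+959): 959 + j3081 → |·| = √(959²+3081²) = √10412242 ≈ 3226.8, ∠ = arctan(3081/959) ≈ 72.71°
|G| = 50 · 9.7098e+06 / 3.0631e+10 ≈ 0.01585
Gain = 20 log₁₀(0.01585) ≈ -36.00 dB
∠G = 167.82° − 252.58° = -84.76°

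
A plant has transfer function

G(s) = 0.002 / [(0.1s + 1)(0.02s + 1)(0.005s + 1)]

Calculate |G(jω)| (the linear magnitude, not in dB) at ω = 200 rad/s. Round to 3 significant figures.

1.71e-05

At ω = 200 rad/s:
pole (1 + j200·0.1) = 1 + j20 → |·| ≈ 20.025, ∠ ≈ 87.14°
pole (1 + j200·0.02) = 1 + j4 → |·| ≈ 4.1231, ∠ ≈ 75.96°
pole (1 + j200·0.005) = 1 + j1 → |·| ≈ 1.4142, ∠ ≈ 45.00°
|G| = 0.002 · 1 / (20.025 · 4.1231 · 1.4142) ≈ 1.7129e-05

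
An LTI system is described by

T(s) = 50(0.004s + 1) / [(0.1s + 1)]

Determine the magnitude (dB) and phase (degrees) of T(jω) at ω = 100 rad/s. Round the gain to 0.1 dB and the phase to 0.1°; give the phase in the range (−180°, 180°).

14.6 dB, -62.5°

At ω = 100 rad/s:
zero (1 + j100·0.004) = 1 + j0.4 → |·| ≈ 1.077, ∠ ≈ 21.80°
pole (1 + j100·0.1) = 1 + j10 → |·| ≈ 10.05, ∠ ≈ 84.29°
|T| = 50 · 1.077 / (10.05) ≈ 5.3582
Gain = 20 log₁₀(5.3582) ≈ 14.58 dB
∠T = (21.80°) − (84.29°) = -62.49°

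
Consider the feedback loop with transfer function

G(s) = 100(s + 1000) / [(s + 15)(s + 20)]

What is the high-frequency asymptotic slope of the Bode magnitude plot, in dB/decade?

Each pole contributes −20 dB/decade at high frequency; each zero contributes +20 dB/decade.
Net: 1 zero(s) − 2 pole(s) → -20 dB/decade.

-20 dB/decade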